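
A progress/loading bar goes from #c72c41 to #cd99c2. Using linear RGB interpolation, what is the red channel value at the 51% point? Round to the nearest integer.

202

R₁ = 199 (from #c72c41), R₂ = 205 (from #cd99c2).
R = 199 + 0.51 × (205 − 199) = 202.06 → 202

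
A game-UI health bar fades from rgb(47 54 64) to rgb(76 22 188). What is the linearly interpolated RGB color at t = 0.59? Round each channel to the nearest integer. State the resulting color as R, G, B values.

R = 47 + 0.59 × (76 − 47) = 47 + 0.59 × 29 = 64.11 → 64
G = 54 + 0.59 × (22 − 54) = 54 + 0.59 × -32 = 35.12 → 35
B = 64 + 0.59 × (188 − 64) = 64 + 0.59 × 124 = 137.16 → 137

(64, 35, 137)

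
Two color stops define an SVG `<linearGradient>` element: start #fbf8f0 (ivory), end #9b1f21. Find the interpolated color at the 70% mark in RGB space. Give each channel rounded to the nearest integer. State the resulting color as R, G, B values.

#fbf8f0 → (251, 248, 240); #9b1f21 → (155, 31, 33).
70% corresponds to t = 0.7.
R = 251 + 0.7 × (155 − 251) = 251 + 0.7 × -96 = 183.8 → 184
G = 248 + 0.7 × (31 − 248) = 248 + 0.7 × -217 = 96.1 → 96
B = 240 + 0.7 × (33 − 240) = 240 + 0.7 × -207 = 95.1 → 95

(184, 96, 95)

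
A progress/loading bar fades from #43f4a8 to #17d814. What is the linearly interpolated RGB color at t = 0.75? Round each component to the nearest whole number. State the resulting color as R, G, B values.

#43f4a8 → (67, 244, 168); #17d814 → (23, 216, 20).
R = 67 + 0.75 × (23 − 67) = 67 + 0.75 × -44 = 34 → 34
G = 244 + 0.75 × (216 − 244) = 244 + 0.75 × -28 = 223 → 223
B = 168 + 0.75 × (20 − 168) = 168 + 0.75 × -148 = 57 → 57

(34, 223, 57)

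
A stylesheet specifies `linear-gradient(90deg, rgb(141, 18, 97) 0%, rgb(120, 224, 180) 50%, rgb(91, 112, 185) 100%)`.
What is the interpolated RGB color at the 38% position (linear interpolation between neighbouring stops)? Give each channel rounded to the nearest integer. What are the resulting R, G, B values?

(125, 175, 160)

38% lies between the 0% and 50% stops, so the local fraction is t = (38 − 0)/(50 − 0) = 38/50 ≈ 0.76.
R = 141 + 0.76 × (120 − 141) = 125.04 → 125
G = 18 + 0.76 × (224 − 18) = 174.56 → 175
B = 97 + 0.76 × (180 − 97) = 160.08 → 160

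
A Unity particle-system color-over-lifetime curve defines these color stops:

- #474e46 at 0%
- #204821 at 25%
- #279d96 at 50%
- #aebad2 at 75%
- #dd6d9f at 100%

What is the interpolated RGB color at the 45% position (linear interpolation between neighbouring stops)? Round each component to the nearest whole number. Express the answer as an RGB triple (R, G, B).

(38, 140, 127)

45% lies between the 25% and 50% stops, so the local fraction is t = (45 − 25)/(50 − 25) = 20/25 ≈ 0.8.
#204821 → (32, 72, 33); #279d96 → (39, 157, 150).
R = 32 + 0.8 × (39 − 32) = 37.6 → 38
G = 72 + 0.8 × (157 − 72) = 140 → 140
B = 33 + 0.8 × (150 − 33) = 126.6 → 127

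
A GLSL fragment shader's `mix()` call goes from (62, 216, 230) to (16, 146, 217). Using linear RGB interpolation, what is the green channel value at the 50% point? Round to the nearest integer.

181

G = 216 + 0.5 × (146 − 216) = 181 → 181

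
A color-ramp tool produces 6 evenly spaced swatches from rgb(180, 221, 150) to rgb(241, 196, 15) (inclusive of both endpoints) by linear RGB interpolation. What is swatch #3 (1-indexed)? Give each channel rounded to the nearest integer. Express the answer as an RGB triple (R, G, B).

With 6 swatches and endpoints inclusive, swatch 3 sits at t = (3 − 1)/(6 − 1) = 2/5 ≈ 0.4.
R = 180 + 0.4 × (241 − 180) = 204.4 → 204
G = 221 + 0.4 × (196 − 221) = 211 → 211
B = 150 + 0.4 × (15 − 150) = 96 → 96

(204, 211, 96)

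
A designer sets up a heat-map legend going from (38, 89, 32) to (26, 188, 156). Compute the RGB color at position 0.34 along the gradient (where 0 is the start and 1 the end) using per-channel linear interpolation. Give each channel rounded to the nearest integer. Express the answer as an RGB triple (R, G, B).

(34, 123, 74)

R = 38 + 0.34 × (26 − 38) = 38 + 0.34 × -12 = 33.92 → 34
G = 89 + 0.34 × (188 − 89) = 89 + 0.34 × 99 = 122.66 → 123
B = 32 + 0.34 × (156 − 32) = 32 + 0.34 × 124 = 74.16 → 74
So the blended color is (34, 123, 74), about #227b4a.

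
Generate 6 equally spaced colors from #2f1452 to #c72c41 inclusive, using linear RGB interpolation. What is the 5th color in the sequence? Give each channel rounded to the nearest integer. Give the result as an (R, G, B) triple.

(169, 39, 68)

With 6 swatches and endpoints inclusive, swatch 5 sits at t = (5 − 1)/(6 − 1) = 4/5 ≈ 0.8.
#2f1452 → (47, 20, 82); #c72c41 → (199, 44, 65).
R = 47 + 0.8 × (199 − 47) = 168.6 → 169
G = 20 + 0.8 × (44 − 20) = 39.2 → 39
B = 82 + 0.8 × (65 − 82) = 68.4 → 68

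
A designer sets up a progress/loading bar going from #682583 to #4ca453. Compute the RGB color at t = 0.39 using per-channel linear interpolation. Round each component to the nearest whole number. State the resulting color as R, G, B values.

#682583 → (104, 37, 131); #4ca453 → (76, 164, 83).
R = 104 + 0.39 × (76 − 104) = 104 + 0.39 × -28 = 93.08 → 93
G = 37 + 0.39 × (164 − 37) = 37 + 0.39 × 127 = 86.53 → 87
B = 131 + 0.39 × (83 − 131) = 131 + 0.39 × -48 = 112.28 → 112
So the blended color is (93, 87, 112), about #5d5770.

(93, 87, 112)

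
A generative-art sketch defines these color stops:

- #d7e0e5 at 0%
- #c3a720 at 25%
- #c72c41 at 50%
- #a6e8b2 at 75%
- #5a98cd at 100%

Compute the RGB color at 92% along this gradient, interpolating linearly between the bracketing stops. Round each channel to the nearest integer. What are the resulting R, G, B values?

(114, 178, 196)

92% lies between the 75% and 100% stops, so the local fraction is t = (92 − 75)/(100 − 75) = 17/25 ≈ 0.68.
#a6e8b2 → (166, 232, 178); #5a98cd → (90, 152, 205).
R = 166 + 0.68 × (90 − 166) = 114.32 → 114
G = 232 + 0.68 × (152 − 232) = 177.6 → 178
B = 178 + 0.68 × (205 − 178) = 196.36 → 196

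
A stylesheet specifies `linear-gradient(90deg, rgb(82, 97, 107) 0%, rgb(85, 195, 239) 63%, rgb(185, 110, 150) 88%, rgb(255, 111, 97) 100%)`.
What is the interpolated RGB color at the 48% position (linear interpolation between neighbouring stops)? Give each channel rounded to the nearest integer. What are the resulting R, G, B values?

48% lies between the 0% and 63% stops, so the local fraction is t = (48 − 0)/(63 − 0) = 48/63 ≈ 0.7619.
R = 82 + 0.7619 × (85 − 82) = 84.286 → 84
G = 97 + 0.7619 × (195 − 97) = 171.666 → 172
B = 107 + 0.7619 × (239 − 107) = 207.571 → 208

(84, 172, 208)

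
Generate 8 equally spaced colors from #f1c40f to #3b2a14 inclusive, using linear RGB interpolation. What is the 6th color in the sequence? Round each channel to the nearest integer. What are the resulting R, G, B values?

(111, 86, 19)

With 8 swatches and endpoints inclusive, swatch 6 sits at t = (6 − 1)/(8 − 1) = 5/7 ≈ 0.7143.
#f1c40f → (241, 196, 15); #3b2a14 → (59, 42, 20).
R = 241 + 0.7143 × (59 − 241) = 110.997 → 111
G = 196 + 0.7143 × (42 − 196) = 85.998 → 86
B = 15 + 0.7143 × (20 − 15) = 18.572 → 19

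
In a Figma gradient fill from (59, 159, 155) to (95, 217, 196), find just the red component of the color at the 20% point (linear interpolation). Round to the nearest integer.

R = 59 + 0.2 × (95 − 59) = 66.2 → 66

66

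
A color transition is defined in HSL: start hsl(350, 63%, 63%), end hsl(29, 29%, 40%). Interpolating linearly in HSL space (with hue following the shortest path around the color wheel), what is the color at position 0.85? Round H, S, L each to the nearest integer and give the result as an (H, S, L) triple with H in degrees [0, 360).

Hue: 29 − 350 = -321°, but |-321| > 180 so the shorter arc goes the other way: Δh = -321 + 360 = 39°.
H = 350 + 0.85 × (39) = 383.15 → 383 → 383 mod 360 = 23°
S = 63 + 0.85 × (29 − 63) = 34.1 → 34%
L = 63 + 0.85 × (40 − 63) = 43.45 → 43%

(23, 34, 43)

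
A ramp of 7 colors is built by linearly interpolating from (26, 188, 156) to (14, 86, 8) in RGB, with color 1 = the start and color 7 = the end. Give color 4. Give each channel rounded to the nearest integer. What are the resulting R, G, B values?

(20, 137, 82)

With 7 swatches and endpoints inclusive, swatch 4 sits at t = (4 − 1)/(7 − 1) = 3/6 ≈ 0.5.
R = 26 + 0.5 × (14 − 26) = 20 → 20
G = 188 + 0.5 × (86 − 188) = 137 → 137
B = 156 + 0.5 × (8 − 156) = 82 → 82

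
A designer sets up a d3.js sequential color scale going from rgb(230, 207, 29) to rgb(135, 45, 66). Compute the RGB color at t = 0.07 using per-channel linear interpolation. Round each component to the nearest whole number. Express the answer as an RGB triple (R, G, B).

(223, 196, 32)

R = 230 + 0.07 × (135 − 230) = 230 + 0.07 × -95 = 223.35 → 223
G = 207 + 0.07 × (45 − 207) = 207 + 0.07 × -162 = 195.66 → 196
B = 29 + 0.07 × (66 − 29) = 29 + 0.07 × 37 = 31.59 → 32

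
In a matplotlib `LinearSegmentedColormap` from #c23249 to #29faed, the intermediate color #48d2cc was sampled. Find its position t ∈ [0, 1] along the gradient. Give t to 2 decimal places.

Invert the lerp on the G channel (largest span, 200): t = (210 − 50) / (250 − 50) = 160/200 = 0.8.
Check on R: (72 − 194)/(41 − 194) = 0.7974 ✓

0.80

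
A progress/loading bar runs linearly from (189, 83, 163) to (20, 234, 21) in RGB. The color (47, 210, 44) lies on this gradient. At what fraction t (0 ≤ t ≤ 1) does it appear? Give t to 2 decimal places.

Invert the lerp on the R channel (largest span, 169): t = (47 − 189) / (20 − 189) = -142/-169 = 0.84024.
Check on G: (210 − 83)/(234 − 83) = 0.8411 ✓

0.84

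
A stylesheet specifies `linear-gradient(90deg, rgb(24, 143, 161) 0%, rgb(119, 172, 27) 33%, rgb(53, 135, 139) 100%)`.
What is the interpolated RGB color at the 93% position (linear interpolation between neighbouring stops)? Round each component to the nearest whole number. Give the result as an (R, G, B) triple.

93% lies between the 33% and 100% stops, so the local fraction is t = (93 − 33)/(100 − 33) = 60/67 ≈ 0.8955.
R = 119 + 0.8955 × (53 − 119) = 59.897 → 60
G = 172 + 0.8955 × (135 − 172) = 138.867 → 139
B = 27 + 0.8955 × (139 − 27) = 127.296 → 127

(60, 139, 127)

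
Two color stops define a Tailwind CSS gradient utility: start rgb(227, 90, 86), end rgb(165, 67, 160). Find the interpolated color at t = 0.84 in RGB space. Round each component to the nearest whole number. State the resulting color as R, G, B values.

(175, 71, 148)

R = 227 + 0.84 × (165 − 227) = 227 + 0.84 × -62 = 174.92 → 175
G = 90 + 0.84 × (67 − 90) = 90 + 0.84 × -23 = 70.68 → 71
B = 86 + 0.84 × (160 − 86) = 86 + 0.84 × 74 = 148.16 → 148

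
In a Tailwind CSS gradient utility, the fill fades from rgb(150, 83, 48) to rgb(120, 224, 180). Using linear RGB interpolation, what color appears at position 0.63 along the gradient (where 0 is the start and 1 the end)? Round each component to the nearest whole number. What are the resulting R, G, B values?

(131, 172, 131)

R = 150 + 0.63 × (120 − 150) = 150 + 0.63 × -30 = 131.1 → 131
G = 83 + 0.63 × (224 − 83) = 83 + 0.63 × 141 = 171.83 → 172
B = 48 + 0.63 × (180 − 48) = 48 + 0.63 × 132 = 131.16 → 131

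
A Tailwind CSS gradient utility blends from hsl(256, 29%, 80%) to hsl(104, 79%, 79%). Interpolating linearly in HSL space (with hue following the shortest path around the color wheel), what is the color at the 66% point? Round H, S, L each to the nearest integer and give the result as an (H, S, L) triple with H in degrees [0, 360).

(156, 62, 79)

Hue arc: Δh = 104 − 256 = -152° (|Δh| ≤ 180, already the shorter path).
H = 256 + 0.66 × (-152) = 155.68 → 156°
S = 29 + 0.66 × (79 − 29) = 62 → 62%
L = 80 + 0.66 × (79 − 80) = 79.34 → 79%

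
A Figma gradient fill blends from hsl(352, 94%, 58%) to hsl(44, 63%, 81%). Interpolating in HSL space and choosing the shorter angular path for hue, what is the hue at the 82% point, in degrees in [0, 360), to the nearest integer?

35

Hue: 44 − 352 = -308°, but |-308| > 180 so the shorter arc goes the other way: Δh = -308 + 360 = 52°.
H = 352 + 0.82 × (52) = 394.64 → 395 → 395 mod 360 = 35°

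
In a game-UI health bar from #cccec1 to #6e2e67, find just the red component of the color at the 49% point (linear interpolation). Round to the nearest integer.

R₁ = 204 (from #cccec1), R₂ = 110 (from #6e2e67).
R = 204 + 0.49 × (110 − 204) = 157.94 → 158

158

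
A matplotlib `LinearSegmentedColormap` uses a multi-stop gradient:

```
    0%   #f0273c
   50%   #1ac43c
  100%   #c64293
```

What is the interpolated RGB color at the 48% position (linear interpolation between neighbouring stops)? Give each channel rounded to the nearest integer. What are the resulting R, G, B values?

(35, 190, 60)

48% lies between the 0% and 50% stops, so the local fraction is t = (48 − 0)/(50 − 0) = 48/50 ≈ 0.96.
#f0273c → (240, 39, 60); #1ac43c → (26, 196, 60).
R = 240 + 0.96 × (26 − 240) = 34.56 → 35
G = 39 + 0.96 × (196 − 39) = 189.72 → 190
B = 60 + 0.96 × (60 − 60) = 60 → 60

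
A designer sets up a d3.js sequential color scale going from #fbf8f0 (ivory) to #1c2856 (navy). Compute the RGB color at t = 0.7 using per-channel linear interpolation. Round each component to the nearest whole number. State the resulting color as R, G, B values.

#fbf8f0 → (251, 248, 240); #1c2856 → (28, 40, 86).
R = 251 + 0.7 × (28 − 251) = 251 + 0.7 × -223 = 94.9 → 95
G = 248 + 0.7 × (40 − 248) = 248 + 0.7 × -208 = 102.4 → 102
B = 240 + 0.7 × (86 − 240) = 240 + 0.7 × -154 = 132.2 → 132
So the blended color is (95, 102, 132), about #5f6684.

(95, 102, 132)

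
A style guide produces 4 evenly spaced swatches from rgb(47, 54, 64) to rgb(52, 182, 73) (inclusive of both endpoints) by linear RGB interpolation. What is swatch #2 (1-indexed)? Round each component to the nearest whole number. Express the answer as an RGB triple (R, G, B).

(49, 97, 67)

With 4 swatches and endpoints inclusive, swatch 2 sits at t = (2 − 1)/(4 − 1) = 1/3 ≈ 0.3333.
R = 47 + 0.3333 × (52 − 47) = 48.666 → 49
G = 54 + 0.3333 × (182 − 54) = 96.662 → 97
B = 64 + 0.3333 × (73 − 64) = 67 → 67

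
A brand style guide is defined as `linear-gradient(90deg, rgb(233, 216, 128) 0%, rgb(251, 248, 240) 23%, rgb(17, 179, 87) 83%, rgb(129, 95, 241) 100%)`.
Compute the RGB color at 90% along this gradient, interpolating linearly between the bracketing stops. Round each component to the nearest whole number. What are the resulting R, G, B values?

90% lies between the 83% and 100% stops, so the local fraction is t = (90 − 83)/(100 − 83) = 7/17 ≈ 0.4118.
R = 17 + 0.4118 × (129 − 17) = 63.122 → 63
G = 179 + 0.4118 × (95 − 179) = 144.409 → 144
B = 87 + 0.4118 × (241 − 87) = 150.417 → 150

(63, 144, 150)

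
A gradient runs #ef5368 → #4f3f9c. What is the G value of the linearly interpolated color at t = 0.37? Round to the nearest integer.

G₁ = 83 (from #ef5368), G₂ = 63 (from #4f3f9c).
G = 83 + 0.37 × (63 − 83) = 75.6 → 76

76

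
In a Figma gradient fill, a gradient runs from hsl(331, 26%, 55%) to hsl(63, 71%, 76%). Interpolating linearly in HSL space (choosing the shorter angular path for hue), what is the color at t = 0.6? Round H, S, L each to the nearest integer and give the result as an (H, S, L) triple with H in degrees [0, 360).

Hue: 63 − 331 = -268°, but |-268| > 180 so the shorter arc goes the other way: Δh = -268 + 360 = 92°.
H = 331 + 0.6 × (92) = 386.2 → 386 → 386 mod 360 = 26°
S = 26 + 0.6 × (71 − 26) = 53 → 53%
L = 55 + 0.6 × (76 − 55) = 67.6 → 68%

(26, 53, 68)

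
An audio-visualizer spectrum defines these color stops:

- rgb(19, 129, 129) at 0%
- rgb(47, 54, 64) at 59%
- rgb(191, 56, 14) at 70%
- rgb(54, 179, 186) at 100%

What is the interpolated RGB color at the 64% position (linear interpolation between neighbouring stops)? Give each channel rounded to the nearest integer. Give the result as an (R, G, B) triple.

(112, 55, 41)

64% lies between the 59% and 70% stops, so the local fraction is t = (64 − 59)/(70 − 59) = 5/11 ≈ 0.4545.
R = 47 + 0.4545 × (191 − 47) = 112.448 → 112
G = 54 + 0.4545 × (56 − 54) = 54.909 → 55
B = 64 + 0.4545 × (14 − 64) = 41.275 → 41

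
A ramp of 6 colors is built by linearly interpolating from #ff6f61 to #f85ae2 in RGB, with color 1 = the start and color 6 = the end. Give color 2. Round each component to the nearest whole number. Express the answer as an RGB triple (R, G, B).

(254, 107, 123)

With 6 swatches and endpoints inclusive, swatch 2 sits at t = (2 − 1)/(6 − 1) = 1/5 ≈ 0.2.
#ff6f61 → (255, 111, 97); #f85ae2 → (248, 90, 226).
R = 255 + 0.2 × (248 − 255) = 253.6 → 254
G = 111 + 0.2 × (90 − 111) = 106.8 → 107
B = 97 + 0.2 × (226 − 97) = 122.8 → 123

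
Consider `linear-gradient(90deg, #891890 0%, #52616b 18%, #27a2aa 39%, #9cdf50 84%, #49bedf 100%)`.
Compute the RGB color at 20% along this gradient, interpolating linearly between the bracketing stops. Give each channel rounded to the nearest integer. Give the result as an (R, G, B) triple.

20% lies between the 18% and 39% stops, so the local fraction is t = (20 − 18)/(39 − 18) = 2/21 ≈ 0.0952.
#52616b → (82, 97, 107); #27a2aa → (39, 162, 170).
R = 82 + 0.0952 × (39 − 82) = 77.906 → 78
G = 97 + 0.0952 × (162 − 97) = 103.188 → 103
B = 107 + 0.0952 × (170 − 107) = 112.998 → 113

(78, 103, 113)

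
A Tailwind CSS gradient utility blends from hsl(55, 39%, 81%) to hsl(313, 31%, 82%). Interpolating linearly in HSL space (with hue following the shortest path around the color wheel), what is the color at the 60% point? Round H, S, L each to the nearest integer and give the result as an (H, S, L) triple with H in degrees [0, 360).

Hue: 313 − 55 = 258°, but |258| > 180 so the shorter arc goes the other way: Δh = 258 − 360 = -102°.
H = 55 + 0.6 × (-102) = -6.2 → -6 → -6 mod 360 = 354°
S = 39 + 0.6 × (31 − 39) = 34.2 → 34%
L = 81 + 0.6 × (82 − 81) = 81.6 → 82%

(354, 34, 82)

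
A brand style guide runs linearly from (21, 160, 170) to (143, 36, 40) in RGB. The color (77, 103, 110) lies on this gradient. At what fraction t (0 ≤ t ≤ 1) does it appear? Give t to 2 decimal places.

Invert the lerp on the B channel (largest span, 130): t = (110 − 170) / (40 − 170) = -60/-130 = 0.46154.
Check on R: (77 − 21)/(143 − 21) = 0.459 ✓

0.46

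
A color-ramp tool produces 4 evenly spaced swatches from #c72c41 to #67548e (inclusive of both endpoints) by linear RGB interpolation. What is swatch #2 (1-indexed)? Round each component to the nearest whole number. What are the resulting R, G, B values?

(167, 57, 91)

With 4 swatches and endpoints inclusive, swatch 2 sits at t = (2 − 1)/(4 − 1) = 1/3 ≈ 0.3333.
#c72c41 → (199, 44, 65); #67548e → (103, 84, 142).
R = 199 + 0.3333 × (103 − 199) = 167.003 → 167
G = 44 + 0.3333 × (84 − 44) = 57.332 → 57
B = 65 + 0.3333 × (142 − 65) = 90.664 → 91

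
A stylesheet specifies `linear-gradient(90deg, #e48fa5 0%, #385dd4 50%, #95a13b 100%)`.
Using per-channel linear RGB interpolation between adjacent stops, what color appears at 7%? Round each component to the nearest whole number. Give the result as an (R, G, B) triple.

7% lies between the 0% and 50% stops, so the local fraction is t = (7 − 0)/(50 − 0) = 7/50 ≈ 0.14.
#e48fa5 → (228, 143, 165); #385dd4 → (56, 93, 212).
R = 228 + 0.14 × (56 − 228) = 203.92 → 204
G = 143 + 0.14 × (93 − 143) = 136 → 136
B = 165 + 0.14 × (212 − 165) = 171.58 → 172

(204, 136, 172)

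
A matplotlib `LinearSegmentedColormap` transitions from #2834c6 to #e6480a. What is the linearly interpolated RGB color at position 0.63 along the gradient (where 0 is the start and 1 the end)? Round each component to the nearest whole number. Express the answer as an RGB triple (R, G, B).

(160, 65, 80)

#2834c6 → (40, 52, 198); #e6480a → (230, 72, 10).
R = 40 + 0.63 × (230 − 40) = 40 + 0.63 × 190 = 159.7 → 160
G = 52 + 0.63 × (72 − 52) = 52 + 0.63 × 20 = 64.6 → 65
B = 198 + 0.63 × (10 − 198) = 198 + 0.63 × -188 = 79.56 → 80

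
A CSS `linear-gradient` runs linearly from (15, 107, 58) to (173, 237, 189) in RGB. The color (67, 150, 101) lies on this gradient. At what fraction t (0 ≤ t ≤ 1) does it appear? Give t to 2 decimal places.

0.33

Invert the lerp on the R channel (largest span, 158): t = (67 − 15) / (173 − 15) = 52/158 = 0.32911.
Check on G: (150 − 107)/(237 − 107) = 0.3308 ✓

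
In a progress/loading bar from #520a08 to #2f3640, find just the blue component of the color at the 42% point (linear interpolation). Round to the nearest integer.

B₁ = 8 (from #520a08), B₂ = 64 (from #2f3640).
B = 8 + 0.42 × (64 − 8) = 31.52 → 32

32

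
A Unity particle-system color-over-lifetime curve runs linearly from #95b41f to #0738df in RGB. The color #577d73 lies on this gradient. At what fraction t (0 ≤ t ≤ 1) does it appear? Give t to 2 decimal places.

Invert the lerp on the B channel (largest span, 192): t = (115 − 31) / (223 − 31) = 84/192 = 0.4375.
Check on R: (87 − 149)/(7 − 149) = 0.4366 ✓

0.44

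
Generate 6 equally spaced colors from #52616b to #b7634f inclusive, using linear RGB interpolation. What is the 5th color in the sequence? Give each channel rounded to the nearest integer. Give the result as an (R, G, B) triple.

(163, 99, 85)

With 6 swatches and endpoints inclusive, swatch 5 sits at t = (5 − 1)/(6 − 1) = 4/5 ≈ 0.8.
#52616b → (82, 97, 107); #b7634f → (183, 99, 79).
R = 82 + 0.8 × (183 − 82) = 162.8 → 163
G = 97 + 0.8 × (99 − 97) = 98.6 → 99
B = 107 + 0.8 × (79 − 107) = 84.6 → 85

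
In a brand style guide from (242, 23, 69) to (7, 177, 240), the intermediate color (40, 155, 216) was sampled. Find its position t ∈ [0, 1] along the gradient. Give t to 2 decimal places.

Invert the lerp on the R channel (largest span, 235): t = (40 − 242) / (7 − 242) = -202/-235 = 0.85957.
Check on G: (155 − 23)/(177 − 23) = 0.8571 ✓

0.86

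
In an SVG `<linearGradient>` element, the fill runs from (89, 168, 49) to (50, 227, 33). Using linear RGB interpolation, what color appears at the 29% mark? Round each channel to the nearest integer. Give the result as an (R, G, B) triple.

(78, 185, 44)

29% corresponds to t = 0.29.
R = 89 + 0.29 × (50 − 89) = 89 + 0.29 × -39 = 77.69 → 78
G = 168 + 0.29 × (227 − 168) = 168 + 0.29 × 59 = 185.11 → 185
B = 49 + 0.29 × (33 − 49) = 49 + 0.29 × -16 = 44.36 → 44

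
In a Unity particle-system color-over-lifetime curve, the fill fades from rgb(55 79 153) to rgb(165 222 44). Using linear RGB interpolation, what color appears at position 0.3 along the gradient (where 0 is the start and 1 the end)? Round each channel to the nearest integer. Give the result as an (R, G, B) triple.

(88, 122, 120)

R = 55 + 0.3 × (165 − 55) = 55 + 0.3 × 110 = 88 → 88
G = 79 + 0.3 × (222 − 79) = 79 + 0.3 × 143 = 121.9 → 122
B = 153 + 0.3 × (44 − 153) = 153 + 0.3 × -109 = 120.3 → 120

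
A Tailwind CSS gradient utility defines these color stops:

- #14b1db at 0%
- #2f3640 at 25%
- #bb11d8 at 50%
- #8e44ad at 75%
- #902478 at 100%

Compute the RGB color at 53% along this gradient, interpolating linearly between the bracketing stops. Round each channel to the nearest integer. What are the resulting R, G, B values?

(182, 23, 211)

53% lies between the 50% and 75% stops, so the local fraction is t = (53 − 50)/(75 − 50) = 3/25 ≈ 0.12.
#bb11d8 → (187, 17, 216); #8e44ad → (142, 68, 173).
R = 187 + 0.12 × (142 − 187) = 181.6 → 182
G = 17 + 0.12 × (68 − 17) = 23.12 → 23
B = 216 + 0.12 × (173 − 216) = 210.84 → 211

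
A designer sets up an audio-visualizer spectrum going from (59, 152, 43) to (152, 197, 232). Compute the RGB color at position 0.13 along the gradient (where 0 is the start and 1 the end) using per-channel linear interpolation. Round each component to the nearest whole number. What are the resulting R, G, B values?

R = 59 + 0.13 × (152 − 59) = 59 + 0.13 × 93 = 71.09 → 71
G = 152 + 0.13 × (197 − 152) = 152 + 0.13 × 45 = 157.85 → 158
B = 43 + 0.13 × (232 − 43) = 43 + 0.13 × 189 = 67.57 → 68
So the blended color is (71, 158, 68), about #479e44.

(71, 158, 68)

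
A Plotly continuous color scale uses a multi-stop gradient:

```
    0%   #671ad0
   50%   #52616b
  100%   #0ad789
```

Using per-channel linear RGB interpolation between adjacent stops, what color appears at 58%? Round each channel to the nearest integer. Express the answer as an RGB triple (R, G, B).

58% lies between the 50% and 100% stops, so the local fraction is t = (58 − 50)/(100 − 50) = 8/50 ≈ 0.16.
#52616b → (82, 97, 107); #0ad789 → (10, 215, 137).
R = 82 + 0.16 × (10 − 82) = 70.48 → 70
G = 97 + 0.16 × (215 − 97) = 115.88 → 116
B = 107 + 0.16 × (137 − 107) = 111.8 → 112

(70, 116, 112)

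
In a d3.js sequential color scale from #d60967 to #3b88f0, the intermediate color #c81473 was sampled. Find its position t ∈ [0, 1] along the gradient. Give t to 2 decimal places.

0.09

Invert the lerp on the R channel (largest span, 155): t = (200 − 214) / (59 − 214) = -14/-155 = 0.090323.
Check on G: (20 − 9)/(136 − 9) = 0.08661 ✓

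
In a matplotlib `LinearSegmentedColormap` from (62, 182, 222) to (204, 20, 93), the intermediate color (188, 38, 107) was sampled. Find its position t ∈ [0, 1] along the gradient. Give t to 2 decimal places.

0.89

Invert the lerp on the G channel (largest span, 162): t = (38 − 182) / (20 − 182) = -144/-162 = 0.88889.
Check on R: (188 − 62)/(204 − 62) = 0.8873 ✓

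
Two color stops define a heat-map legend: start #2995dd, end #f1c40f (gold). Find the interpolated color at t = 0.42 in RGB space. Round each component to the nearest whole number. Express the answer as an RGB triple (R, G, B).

#2995dd → (41, 149, 221); #f1c40f → (241, 196, 15).
R = 41 + 0.42 × (241 − 41) = 41 + 0.42 × 200 = 125 → 125
G = 149 + 0.42 × (196 − 149) = 149 + 0.42 × 47 = 168.74 → 169
B = 221 + 0.42 × (15 − 221) = 221 + 0.42 × -206 = 134.48 → 134
So the blended color is (125, 169, 134), about #7da986.

(125, 169, 134)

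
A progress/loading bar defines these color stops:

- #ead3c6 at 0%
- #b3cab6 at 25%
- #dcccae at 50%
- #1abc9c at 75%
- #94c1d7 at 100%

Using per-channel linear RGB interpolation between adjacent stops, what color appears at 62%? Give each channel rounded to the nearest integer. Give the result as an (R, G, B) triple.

(127, 196, 165)

62% lies between the 50% and 75% stops, so the local fraction is t = (62 − 50)/(75 − 50) = 12/25 ≈ 0.48.
#dcccae → (220, 204, 174); #1abc9c → (26, 188, 156).
R = 220 + 0.48 × (26 − 220) = 126.88 → 127
G = 204 + 0.48 × (188 − 204) = 196.32 → 196
B = 174 + 0.48 × (156 − 174) = 165.36 → 165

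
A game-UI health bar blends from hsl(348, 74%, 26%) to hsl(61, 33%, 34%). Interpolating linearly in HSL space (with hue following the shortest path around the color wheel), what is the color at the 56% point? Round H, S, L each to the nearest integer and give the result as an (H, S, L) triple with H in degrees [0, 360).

(29, 51, 30)

Hue: 61 − 348 = -287°, but |-287| > 180 so the shorter arc goes the other way: Δh = -287 + 360 = 73°.
H = 348 + 0.56 × (73) = 388.88 → 389 → 389 mod 360 = 29°
S = 74 + 0.56 × (33 − 74) = 51.04 → 51%
L = 26 + 0.56 × (34 − 26) = 30.48 → 30%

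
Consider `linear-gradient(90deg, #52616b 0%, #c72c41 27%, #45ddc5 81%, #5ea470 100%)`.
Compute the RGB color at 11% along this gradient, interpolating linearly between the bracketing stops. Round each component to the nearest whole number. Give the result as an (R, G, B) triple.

11% lies between the 0% and 27% stops, so the local fraction is t = (11 − 0)/(27 − 0) = 11/27 ≈ 0.4074.
#52616b → (82, 97, 107); #c72c41 → (199, 44, 65).
R = 82 + 0.4074 × (199 − 82) = 129.666 → 130
G = 97 + 0.4074 × (44 − 97) = 75.408 → 75
B = 107 + 0.4074 × (65 − 107) = 89.889 → 90

(130, 75, 90)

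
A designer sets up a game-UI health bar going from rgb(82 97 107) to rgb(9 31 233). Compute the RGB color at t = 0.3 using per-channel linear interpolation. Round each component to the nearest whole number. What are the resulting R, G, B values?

(60, 77, 145)

R = 82 + 0.3 × (9 − 82) = 82 + 0.3 × -73 = 60.1 → 60
G = 97 + 0.3 × (31 − 97) = 97 + 0.3 × -66 = 77.2 → 77
B = 107 + 0.3 × (233 − 107) = 107 + 0.3 × 126 = 144.8 → 145
So the blended color is (60, 77, 145), about #3c4d91.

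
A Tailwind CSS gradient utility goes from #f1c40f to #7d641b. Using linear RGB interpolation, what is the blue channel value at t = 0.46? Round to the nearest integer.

21

B₁ = 15 (from #f1c40f), B₂ = 27 (from #7d641b).
B = 15 + 0.46 × (27 − 15) = 20.52 → 21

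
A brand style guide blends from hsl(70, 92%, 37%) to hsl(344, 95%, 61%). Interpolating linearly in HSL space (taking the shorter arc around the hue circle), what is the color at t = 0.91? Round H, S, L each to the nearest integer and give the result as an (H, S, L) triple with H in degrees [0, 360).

Hue: 344 − 70 = 274°, but |274| > 180 so the shorter arc goes the other way: Δh = 274 − 360 = -86°.
H = 70 + 0.91 × (-86) = -8.26 → -8 → -8 mod 360 = 352°
S = 92 + 0.91 × (95 − 92) = 94.73 → 95%
L = 37 + 0.91 × (61 − 37) = 58.84 → 59%

(352, 95, 59)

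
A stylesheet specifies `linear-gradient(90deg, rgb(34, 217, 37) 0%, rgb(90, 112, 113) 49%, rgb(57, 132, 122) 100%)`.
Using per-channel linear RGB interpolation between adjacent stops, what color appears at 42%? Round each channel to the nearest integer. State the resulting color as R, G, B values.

(82, 127, 102)

42% lies between the 0% and 49% stops, so the local fraction is t = (42 − 0)/(49 − 0) = 42/49 ≈ 0.8571.
R = 34 + 0.8571 × (90 − 34) = 81.998 → 82
G = 217 + 0.8571 × (112 − 217) = 127.005 → 127
B = 37 + 0.8571 × (113 − 37) = 102.14 → 102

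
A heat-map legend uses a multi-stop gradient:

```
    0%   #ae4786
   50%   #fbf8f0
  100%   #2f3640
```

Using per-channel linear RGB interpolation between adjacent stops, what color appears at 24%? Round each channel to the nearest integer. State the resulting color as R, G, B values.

24% lies between the 0% and 50% stops, so the local fraction is t = (24 − 0)/(50 − 0) = 24/50 ≈ 0.48.
#ae4786 → (174, 71, 134); #fbf8f0 → (251, 248, 240).
R = 174 + 0.48 × (251 − 174) = 210.96 → 211
G = 71 + 0.48 × (248 − 71) = 155.96 → 156
B = 134 + 0.48 × (240 − 134) = 184.88 → 185

(211, 156, 185)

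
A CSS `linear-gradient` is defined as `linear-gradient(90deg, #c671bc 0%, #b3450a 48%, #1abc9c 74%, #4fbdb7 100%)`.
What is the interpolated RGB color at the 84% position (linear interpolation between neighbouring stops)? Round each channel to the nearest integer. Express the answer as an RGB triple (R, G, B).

(46, 188, 166)

84% lies between the 74% and 100% stops, so the local fraction is t = (84 − 74)/(100 − 74) = 10/26 ≈ 0.3846.
#1abc9c → (26, 188, 156); #4fbdb7 → (79, 189, 183).
R = 26 + 0.3846 × (79 − 26) = 46.384 → 46
G = 188 + 0.3846 × (189 − 188) = 188.385 → 188
B = 156 + 0.3846 × (183 − 156) = 166.384 → 166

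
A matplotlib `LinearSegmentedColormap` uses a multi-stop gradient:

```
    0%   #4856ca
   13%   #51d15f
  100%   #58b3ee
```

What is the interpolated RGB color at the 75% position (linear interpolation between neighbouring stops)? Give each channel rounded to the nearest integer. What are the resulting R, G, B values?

(86, 188, 197)

75% lies between the 13% and 100% stops, so the local fraction is t = (75 − 13)/(100 − 13) = 62/87 ≈ 0.7126.
#51d15f → (81, 209, 95); #58b3ee → (88, 179, 238).
R = 81 + 0.7126 × (88 − 81) = 85.988 → 86
G = 209 + 0.7126 × (179 − 209) = 187.622 → 188
B = 95 + 0.7126 × (238 − 95) = 196.902 → 197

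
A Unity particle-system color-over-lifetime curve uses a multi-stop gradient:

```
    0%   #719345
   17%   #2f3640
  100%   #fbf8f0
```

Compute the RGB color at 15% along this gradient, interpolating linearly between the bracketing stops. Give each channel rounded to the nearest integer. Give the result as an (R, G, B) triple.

15% lies between the 0% and 17% stops, so the local fraction is t = (15 − 0)/(17 − 0) = 15/17 ≈ 0.8824.
#719345 → (113, 147, 69); #2f3640 → (47, 54, 64).
R = 113 + 0.8824 × (47 − 113) = 54.762 → 55
G = 147 + 0.8824 × (54 − 147) = 64.937 → 65
B = 69 + 0.8824 × (64 − 69) = 64.588 → 65

(55, 65, 65)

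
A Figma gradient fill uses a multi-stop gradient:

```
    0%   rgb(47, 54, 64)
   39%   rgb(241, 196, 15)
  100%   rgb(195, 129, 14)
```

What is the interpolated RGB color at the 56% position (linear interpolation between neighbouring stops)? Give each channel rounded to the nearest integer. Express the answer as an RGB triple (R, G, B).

(228, 177, 15)

56% lies between the 39% and 100% stops, so the local fraction is t = (56 − 39)/(100 − 39) = 17/61 ≈ 0.2787.
R = 241 + 0.2787 × (195 − 241) = 228.18 → 228
G = 196 + 0.2787 × (129 − 196) = 177.327 → 177
B = 15 + 0.2787 × (14 − 15) = 14.721 → 15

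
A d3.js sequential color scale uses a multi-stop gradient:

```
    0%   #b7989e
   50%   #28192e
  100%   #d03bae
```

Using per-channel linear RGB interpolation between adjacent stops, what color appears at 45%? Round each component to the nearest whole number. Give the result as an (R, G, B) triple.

45% lies between the 0% and 50% stops, so the local fraction is t = (45 − 0)/(50 − 0) = 45/50 ≈ 0.9.
#b7989e → (183, 152, 158); #28192e → (40, 25, 46).
R = 183 + 0.9 × (40 − 183) = 54.3 → 54
G = 152 + 0.9 × (25 − 152) = 37.7 → 38
B = 158 + 0.9 × (46 − 158) = 57.2 → 57

(54, 38, 57)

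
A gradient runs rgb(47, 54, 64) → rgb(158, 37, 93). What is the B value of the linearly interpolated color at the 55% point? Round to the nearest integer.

B = 64 + 0.55 × (93 − 64) = 79.95 → 80

80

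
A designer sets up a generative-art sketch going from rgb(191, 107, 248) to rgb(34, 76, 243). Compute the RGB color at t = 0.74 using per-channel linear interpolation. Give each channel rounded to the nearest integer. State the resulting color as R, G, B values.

(75, 84, 244)

R = 191 + 0.74 × (34 − 191) = 191 + 0.74 × -157 = 74.82 → 75
G = 107 + 0.74 × (76 − 107) = 107 + 0.74 × -31 = 84.06 → 84
B = 248 + 0.74 × (243 − 248) = 248 + 0.74 × -5 = 244.3 → 244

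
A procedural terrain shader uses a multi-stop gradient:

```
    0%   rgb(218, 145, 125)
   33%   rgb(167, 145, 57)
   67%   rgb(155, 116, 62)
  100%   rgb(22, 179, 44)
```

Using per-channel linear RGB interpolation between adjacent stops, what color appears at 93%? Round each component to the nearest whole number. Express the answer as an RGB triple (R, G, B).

93% lies between the 67% and 100% stops, so the local fraction is t = (93 − 67)/(100 − 67) = 26/33 ≈ 0.7879.
R = 155 + 0.7879 × (22 − 155) = 50.209 → 50
G = 116 + 0.7879 × (179 − 116) = 165.638 → 166
B = 62 + 0.7879 × (44 − 62) = 47.818 → 48

(50, 166, 48)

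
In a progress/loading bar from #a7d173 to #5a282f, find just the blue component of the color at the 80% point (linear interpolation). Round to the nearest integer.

B₁ = 115 (from #a7d173), B₂ = 47 (from #5a282f).
B = 115 + 0.8 × (47 − 115) = 60.6 → 61

61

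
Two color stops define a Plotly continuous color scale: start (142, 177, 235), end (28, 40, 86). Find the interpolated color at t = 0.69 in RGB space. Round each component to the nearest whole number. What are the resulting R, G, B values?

R = 142 + 0.69 × (28 − 142) = 142 + 0.69 × -114 = 63.34 → 63
G = 177 + 0.69 × (40 − 177) = 177 + 0.69 × -137 = 82.47 → 82
B = 235 + 0.69 × (86 − 235) = 235 + 0.69 × -149 = 132.19 → 132
So the blended color is (63, 82, 132), about #3f5284.

(63, 82, 132)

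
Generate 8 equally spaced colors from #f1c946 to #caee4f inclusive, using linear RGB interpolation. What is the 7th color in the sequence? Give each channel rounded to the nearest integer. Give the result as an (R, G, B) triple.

(208, 233, 78)

With 8 swatches and endpoints inclusive, swatch 7 sits at t = (7 − 1)/(8 − 1) = 6/7 ≈ 0.8571.
#f1c946 → (241, 201, 70); #caee4f → (202, 238, 79).
R = 241 + 0.8571 × (202 − 241) = 207.573 → 208
G = 201 + 0.8571 × (238 − 201) = 232.713 → 233
B = 70 + 0.8571 × (79 − 70) = 77.714 → 78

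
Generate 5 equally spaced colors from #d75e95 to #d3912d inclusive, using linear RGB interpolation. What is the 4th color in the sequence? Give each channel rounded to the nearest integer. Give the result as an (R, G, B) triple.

(212, 132, 71)

With 5 swatches and endpoints inclusive, swatch 4 sits at t = (4 − 1)/(5 − 1) = 3/4 ≈ 0.75.
#d75e95 → (215, 94, 149); #d3912d → (211, 145, 45).
R = 215 + 0.75 × (211 − 215) = 212 → 212
G = 94 + 0.75 × (145 − 94) = 132.25 → 132
B = 149 + 0.75 × (45 − 149) = 71 → 71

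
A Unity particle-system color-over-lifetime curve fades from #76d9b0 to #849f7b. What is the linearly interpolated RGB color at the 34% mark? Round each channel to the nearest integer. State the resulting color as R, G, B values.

#76d9b0 → (118, 217, 176); #849f7b → (132, 159, 123).
34% corresponds to t = 0.34.
R = 118 + 0.34 × (132 − 118) = 118 + 0.34 × 14 = 122.76 → 123
G = 217 + 0.34 × (159 − 217) = 217 + 0.34 × -58 = 197.28 → 197
B = 176 + 0.34 × (123 − 176) = 176 + 0.34 × -53 = 157.98 → 158

(123, 197, 158)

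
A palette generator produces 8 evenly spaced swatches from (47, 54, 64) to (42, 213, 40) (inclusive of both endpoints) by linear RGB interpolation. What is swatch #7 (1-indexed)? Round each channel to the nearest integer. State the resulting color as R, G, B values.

With 8 swatches and endpoints inclusive, swatch 7 sits at t = (7 − 1)/(8 − 1) = 6/7 ≈ 0.8571.
R = 47 + 0.8571 × (42 − 47) = 42.715 → 43
G = 54 + 0.8571 × (213 − 54) = 190.279 → 190
B = 64 + 0.8571 × (40 − 64) = 43.43 → 43

(43, 190, 43)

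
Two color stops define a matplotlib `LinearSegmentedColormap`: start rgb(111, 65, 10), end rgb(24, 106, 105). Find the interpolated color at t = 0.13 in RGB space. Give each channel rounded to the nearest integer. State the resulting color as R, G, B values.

R = 111 + 0.13 × (24 − 111) = 111 + 0.13 × -87 = 99.69 → 100
G = 65 + 0.13 × (106 − 65) = 65 + 0.13 × 41 = 70.33 → 70
B = 10 + 0.13 × (105 − 10) = 10 + 0.13 × 95 = 22.35 → 22

(100, 70, 22)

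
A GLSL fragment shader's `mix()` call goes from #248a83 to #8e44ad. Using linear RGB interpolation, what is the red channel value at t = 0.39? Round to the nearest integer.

R₁ = 36 (from #248a83), R₂ = 142 (from #8e44ad).
R = 36 + 0.39 × (142 − 36) = 77.34 → 77

77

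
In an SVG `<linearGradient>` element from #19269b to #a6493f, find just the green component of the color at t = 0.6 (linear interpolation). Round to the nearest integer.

59

G₁ = 38 (from #19269b), G₂ = 73 (from #a6493f).
G = 38 + 0.6 × (73 − 38) = 59 → 59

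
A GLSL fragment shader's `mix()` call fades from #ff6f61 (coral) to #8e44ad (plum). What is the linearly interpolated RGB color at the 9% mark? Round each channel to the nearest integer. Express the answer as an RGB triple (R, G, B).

#ff6f61 → (255, 111, 97); #8e44ad → (142, 68, 173).
9% corresponds to t = 0.09.
R = 255 + 0.09 × (142 − 255) = 255 + 0.09 × -113 = 244.83 → 245
G = 111 + 0.09 × (68 − 111) = 111 + 0.09 × -43 = 107.13 → 107
B = 97 + 0.09 × (173 − 97) = 97 + 0.09 × 76 = 103.84 → 104

(245, 107, 104)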